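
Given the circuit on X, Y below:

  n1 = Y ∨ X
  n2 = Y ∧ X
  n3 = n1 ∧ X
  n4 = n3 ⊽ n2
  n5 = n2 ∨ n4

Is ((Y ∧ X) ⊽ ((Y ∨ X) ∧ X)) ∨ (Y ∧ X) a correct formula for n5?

Yes

n1 = Y ∨ X
n2 = Y ∧ X
n3 = n1 ∧ X = (Y ∨ X) ∧ X
n4 = n3 ⊽ n2 = ((Y ∨ X) ∧ X) ⊽ (Y ∧ X)
n5 = n2 ∨ n4 = (Y ∧ X) ∨ (((Y ∨ X) ∧ X) ⊽ (Y ∧ X))
At X=1, Y=0: circuit gives 0, formula gives 0.
At X=0, Y=0: circuit gives 1, formula gives 1.
Agrees on all 4 inputs.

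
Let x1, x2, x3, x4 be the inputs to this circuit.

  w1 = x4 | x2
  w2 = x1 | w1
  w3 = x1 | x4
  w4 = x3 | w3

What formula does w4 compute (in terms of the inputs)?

w3 = x1 | x4
w4 = x3 | w3 = x3 | (x1 | x4)

x3 | (x1 | x4)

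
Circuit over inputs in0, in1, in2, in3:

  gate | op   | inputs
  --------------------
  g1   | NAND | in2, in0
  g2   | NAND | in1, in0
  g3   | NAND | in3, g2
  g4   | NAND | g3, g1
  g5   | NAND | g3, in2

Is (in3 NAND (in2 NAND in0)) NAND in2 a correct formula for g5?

g2 = in1 NAND in0
g3 = in3 NAND g2 = in3 NAND (in1 NAND in0)
g5 = g3 NAND in2 = (in3 NAND (in1 NAND in0)) NAND in2
At in0=1, in1=0, in2=1, in3=1: circuit gives 1, formula gives 0.

No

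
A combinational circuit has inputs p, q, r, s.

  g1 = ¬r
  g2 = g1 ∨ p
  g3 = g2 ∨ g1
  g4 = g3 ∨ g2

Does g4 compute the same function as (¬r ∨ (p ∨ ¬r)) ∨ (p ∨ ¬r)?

Yes

g1 = ¬r
g2 = g1 ∨ p = ¬r ∨ p
g3 = g2 ∨ g1 = (¬r ∨ p) ∨ ¬r
g4 = g3 ∨ g2 = ((¬r ∨ p) ∨ ¬r) ∨ (¬r ∨ p)
At p=0, q=0, r=1, s=0: circuit gives 0, formula gives 0.
At p=0, q=0, r=0, s=0: circuit gives 1, formula gives 1.
Agrees on all 16 inputs.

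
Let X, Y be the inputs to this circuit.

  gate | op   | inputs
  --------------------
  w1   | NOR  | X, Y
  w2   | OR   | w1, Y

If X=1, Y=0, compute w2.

w1 = 1 NOR 0 = 0
w2 = 0 OR 0 = 0

0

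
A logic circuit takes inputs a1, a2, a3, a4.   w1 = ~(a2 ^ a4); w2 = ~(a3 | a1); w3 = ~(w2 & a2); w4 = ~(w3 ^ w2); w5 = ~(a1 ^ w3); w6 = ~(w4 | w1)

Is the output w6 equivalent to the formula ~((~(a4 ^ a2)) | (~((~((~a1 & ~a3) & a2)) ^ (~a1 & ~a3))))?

Yes

w1 = ~(a2 ^ a4)
w2 = ~(a3 | a1)
w3 = ~(w2 & a2) = ~((~(a3 | a1)) & a2)
w4 = ~(w3 ^ w2) = ~((~((~(a3 | a1)) & a2)) ^ (~(a3 | a1)))
w6 = ~(w4 | w1) = ~((~((~((~(a3 | a1)) & a2)) ^ (~(a3 | a1)))) | (~(a2 ^ a4)))
At a1=0, a2=0, a3=0, a4=0: circuit gives 0, formula gives 0.
At a1=0, a2=0, a3=1, a4=1: circuit gives 1, formula gives 1.
Agrees on all 16 inputs.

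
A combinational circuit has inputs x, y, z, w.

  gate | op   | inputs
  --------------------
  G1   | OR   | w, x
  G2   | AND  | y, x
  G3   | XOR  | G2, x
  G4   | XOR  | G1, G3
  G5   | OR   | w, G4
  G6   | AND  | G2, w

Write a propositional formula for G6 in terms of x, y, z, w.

(y AND x) AND w

G2 = y AND x
G6 = G2 AND w = (y AND x) AND w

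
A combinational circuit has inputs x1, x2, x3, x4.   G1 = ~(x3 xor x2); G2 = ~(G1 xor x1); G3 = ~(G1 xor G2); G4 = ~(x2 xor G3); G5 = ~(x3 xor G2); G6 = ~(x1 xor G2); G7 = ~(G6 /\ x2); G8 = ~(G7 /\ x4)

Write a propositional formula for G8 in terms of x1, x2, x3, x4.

G1 = ~(x3 xor x2)
G2 = ~(G1 xor x1) = ~((~(x3 xor x2)) xor x1)
G6 = ~(x1 xor G2) = ~(x1 xor (~((~(x3 xor x2)) xor x1)))
G7 = ~(G6 /\ x2) = ~((~(x1 xor (~((~(x3 xor x2)) xor x1)))) /\ x2)
G8 = ~(G7 /\ x4) = ~((~((~(x1 xor (~((~(x3 xor x2)) xor x1)))) /\ x2)) /\ x4)

~((~((~(x1 xor (~((~(x3 xor x2)) xor x1)))) /\ x2)) /\ x4)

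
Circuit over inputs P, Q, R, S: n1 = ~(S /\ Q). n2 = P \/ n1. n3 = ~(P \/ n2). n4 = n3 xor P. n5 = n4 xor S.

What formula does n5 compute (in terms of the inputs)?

((~(P \/ (P \/ (~(S /\ Q))))) xor P) xor S

n1 = ~(S /\ Q)
n2 = P \/ n1 = P \/ (~(S /\ Q))
n3 = ~(P \/ n2) = ~(P \/ (P \/ (~(S /\ Q))))
n4 = n3 xor P = (~(P \/ (P \/ (~(S /\ Q))))) xor P
n5 = n4 xor S = ((~(P \/ (P \/ (~(S /\ Q))))) xor P) xor S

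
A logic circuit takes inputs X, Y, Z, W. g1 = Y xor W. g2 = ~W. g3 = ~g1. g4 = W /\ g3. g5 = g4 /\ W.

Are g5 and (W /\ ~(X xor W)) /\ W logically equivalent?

g1 = Y xor W
g3 = ~g1 = ~(Y xor W)
g4 = W /\ g3 = W /\ ~(Y xor W)
g5 = g4 /\ W = (W /\ ~(Y xor W)) /\ W
At X=0, Y=1, Z=0, W=1: circuit gives 1, formula gives 0.

No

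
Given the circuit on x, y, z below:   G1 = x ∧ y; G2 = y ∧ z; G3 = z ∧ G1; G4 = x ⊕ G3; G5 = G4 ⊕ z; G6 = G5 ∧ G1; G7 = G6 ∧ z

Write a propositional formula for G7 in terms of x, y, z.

G1 = x ∧ y
G3 = z ∧ G1 = z ∧ (x ∧ y)
G4 = x ⊕ G3 = x ⊕ (z ∧ (x ∧ y))
G5 = G4 ⊕ z = (x ⊕ (z ∧ (x ∧ y))) ⊕ z
G6 = G5 ∧ G1 = ((x ⊕ (z ∧ (x ∧ y))) ⊕ z) ∧ (x ∧ y)
G7 = G6 ∧ z = (((x ⊕ (z ∧ (x ∧ y))) ⊕ z) ∧ (x ∧ y)) ∧ z

(((x ⊕ (z ∧ (x ∧ y))) ⊕ z) ∧ (x ∧ y)) ∧ z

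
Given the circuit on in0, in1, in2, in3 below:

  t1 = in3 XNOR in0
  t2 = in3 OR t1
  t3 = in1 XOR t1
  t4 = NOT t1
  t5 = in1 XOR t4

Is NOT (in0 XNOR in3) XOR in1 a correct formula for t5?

t1 = in3 XNOR in0
t4 = NOT t1 = NOT (in3 XNOR in0)
t5 = in1 XOR t4 = in1 XOR NOT (in3 XNOR in0)
At in0=0, in1=0, in2=0, in3=0: circuit gives 0, formula gives 0.
At in0=0, in1=0, in2=0, in3=1: circuit gives 1, formula gives 1.
Agrees on all 16 inputs.

Yes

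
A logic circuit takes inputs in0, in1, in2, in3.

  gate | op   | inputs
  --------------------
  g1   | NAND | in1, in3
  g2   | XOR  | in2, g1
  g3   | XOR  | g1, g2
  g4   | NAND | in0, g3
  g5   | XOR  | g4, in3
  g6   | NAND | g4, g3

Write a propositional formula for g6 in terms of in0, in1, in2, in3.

g1 = in1 NAND in3
g2 = in2 XOR g1 = in2 XOR (in1 NAND in3)
g3 = g1 XOR g2 = (in1 NAND in3) XOR (in2 XOR (in1 NAND in3))
g4 = in0 NAND g3 = in0 NAND ((in1 NAND in3) XOR (in2 XOR (in1 NAND in3)))
g6 = g4 NAND g3 = (in0 NAND ((in1 NAND in3) XOR (in2 XOR (in1 NAND in3)))) NAND ((in1 NAND in3) XOR (in2 XOR (in1 NAND in3)))

(in0 NAND ((in1 NAND in3) XOR (in2 XOR (in1 NAND in3)))) NAND ((in1 NAND in3) XOR (in2 XOR (in1 NAND in3)))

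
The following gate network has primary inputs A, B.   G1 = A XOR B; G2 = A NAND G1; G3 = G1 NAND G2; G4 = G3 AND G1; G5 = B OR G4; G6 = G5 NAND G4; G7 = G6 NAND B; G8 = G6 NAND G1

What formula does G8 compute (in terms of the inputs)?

G1 = A XOR B
G2 = A NAND G1 = A NAND (A XOR B)
G3 = G1 NAND G2 = (A XOR B) NAND (A NAND (A XOR B))
G4 = G3 AND G1 = ((A XOR B) NAND (A NAND (A XOR B))) AND (A XOR B)
G5 = B OR G4 = B OR (((A XOR B) NAND (A NAND (A XOR B))) AND (A XOR B))
G6 = G5 NAND G4 = (B OR (((A XOR B) NAND (A NAND (A XOR B))) AND (A XOR B))) NAND (((A XOR B) NAND (A NAND (A XOR B))) AND (A XOR B))
G8 = G6 NAND G1 = ((B OR (((A XOR B) NAND (A NAND (A XOR B))) AND (A XOR B))) NAND (((A XOR B) NAND (A NAND (A XOR B))) AND (A XOR B))) NAND (A XOR B)

((B OR (((A XOR B) NAND (A NAND (A XOR B))) AND (A XOR B))) NAND (((A XOR B) NAND (A NAND (A XOR B))) AND (A XOR B))) NAND (A XOR B)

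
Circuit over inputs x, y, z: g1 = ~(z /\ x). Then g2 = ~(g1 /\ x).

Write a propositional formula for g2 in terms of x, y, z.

~((~(z /\ x)) /\ x)

g1 = ~(z /\ x)
g2 = ~(g1 /\ x) = ~((~(z /\ x)) /\ x)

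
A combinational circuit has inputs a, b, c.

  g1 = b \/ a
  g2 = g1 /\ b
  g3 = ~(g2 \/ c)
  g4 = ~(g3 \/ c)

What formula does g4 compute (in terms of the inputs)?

g1 = b \/ a
g2 = g1 /\ b = (b \/ a) /\ b
g3 = ~(g2 \/ c) = ~(((b \/ a) /\ b) \/ c)
g4 = ~(g3 \/ c) = ~((~(((b \/ a) /\ b) \/ c)) \/ c)

~((~(((b \/ a) /\ b) \/ c)) \/ c)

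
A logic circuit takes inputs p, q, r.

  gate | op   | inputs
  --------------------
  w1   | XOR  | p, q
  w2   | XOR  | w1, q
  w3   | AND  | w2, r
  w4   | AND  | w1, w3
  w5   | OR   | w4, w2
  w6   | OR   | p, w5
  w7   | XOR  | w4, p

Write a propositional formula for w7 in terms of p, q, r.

w1 = p XOR q
w2 = w1 XOR q = (p XOR q) XOR q
w3 = w2 AND r = ((p XOR q) XOR q) AND r
w4 = w1 AND w3 = (p XOR q) AND (((p XOR q) XOR q) AND r)
w7 = w4 XOR p = ((p XOR q) AND (((p XOR q) XOR q) AND r)) XOR p

((p XOR q) AND (((p XOR q) XOR q) AND r)) XOR p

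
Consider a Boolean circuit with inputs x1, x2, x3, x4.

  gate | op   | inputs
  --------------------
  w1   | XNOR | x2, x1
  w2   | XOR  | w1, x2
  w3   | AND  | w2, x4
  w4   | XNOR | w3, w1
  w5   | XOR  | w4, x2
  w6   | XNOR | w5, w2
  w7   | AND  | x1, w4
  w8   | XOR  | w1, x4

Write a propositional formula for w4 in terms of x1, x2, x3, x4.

w1 = x2 XNOR x1
w2 = w1 XOR x2 = (x2 XNOR x1) XOR x2
w3 = w2 AND x4 = ((x2 XNOR x1) XOR x2) AND x4
w4 = w3 XNOR w1 = (((x2 XNOR x1) XOR x2) AND x4) XNOR (x2 XNOR x1)

(((x2 XNOR x1) XOR x2) AND x4) XNOR (x2 XNOR x1)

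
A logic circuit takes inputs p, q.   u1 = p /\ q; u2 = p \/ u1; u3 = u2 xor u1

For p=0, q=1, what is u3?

u1 = 0 /\ 1 = 0
u2 = 0 \/ 0 = 0
u3 = 0 xor 0 = 0

0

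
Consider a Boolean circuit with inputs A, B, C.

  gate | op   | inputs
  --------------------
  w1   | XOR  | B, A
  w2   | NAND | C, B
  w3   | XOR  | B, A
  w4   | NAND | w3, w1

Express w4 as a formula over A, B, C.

w1 = B XOR A
w3 = B XOR A
w4 = w3 NAND w1 = (B XOR A) NAND (B XOR A)

(B XOR A) NAND (B XOR A)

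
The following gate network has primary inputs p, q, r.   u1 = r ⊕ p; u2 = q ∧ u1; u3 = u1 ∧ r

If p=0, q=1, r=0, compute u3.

0

u1 = 0 ⊕ 0 = 0
u3 = 0 ∧ 0 = 0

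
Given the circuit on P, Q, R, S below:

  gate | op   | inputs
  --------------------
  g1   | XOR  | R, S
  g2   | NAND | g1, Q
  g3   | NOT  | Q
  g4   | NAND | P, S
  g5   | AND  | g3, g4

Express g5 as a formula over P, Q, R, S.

g3 = NOT Q
g4 = P NAND S
g5 = g3 AND g4 = NOT Q AND (P NAND S)

NOT Q AND (P NAND S)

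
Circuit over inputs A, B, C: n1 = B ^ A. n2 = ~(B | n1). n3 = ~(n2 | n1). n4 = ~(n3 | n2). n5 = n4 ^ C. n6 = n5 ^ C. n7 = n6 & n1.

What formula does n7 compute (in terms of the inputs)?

(((~((~((~(B | (B ^ A))) | (B ^ A))) | (~(B | (B ^ A))))) ^ C) ^ C) & (B ^ A)

n1 = B ^ A
n2 = ~(B | n1) = ~(B | (B ^ A))
n3 = ~(n2 | n1) = ~((~(B | (B ^ A))) | (B ^ A))
n4 = ~(n3 | n2) = ~((~((~(B | (B ^ A))) | (B ^ A))) | (~(B | (B ^ A))))
n5 = n4 ^ C = (~((~((~(B | (B ^ A))) | (B ^ A))) | (~(B | (B ^ A))))) ^ C
n6 = n5 ^ C = ((~((~((~(B | (B ^ A))) | (B ^ A))) | (~(B | (B ^ A))))) ^ C) ^ C
n7 = n6 & n1 = (((~((~((~(B | (B ^ A))) | (B ^ A))) | (~(B | (B ^ A))))) ^ C) ^ C) & (B ^ A)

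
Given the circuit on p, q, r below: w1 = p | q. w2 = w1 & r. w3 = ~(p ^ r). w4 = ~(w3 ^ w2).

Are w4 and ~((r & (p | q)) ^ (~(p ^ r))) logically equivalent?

Yes

w1 = p | q
w2 = w1 & r = (p | q) & r
w3 = ~(p ^ r)
w4 = ~(w3 ^ w2) = ~((~(p ^ r)) ^ ((p | q) & r))
At p=0, q=0, r=0: circuit gives 0, formula gives 0.
At p=0, q=0, r=1: circuit gives 1, formula gives 1.
Agrees on all 8 inputs.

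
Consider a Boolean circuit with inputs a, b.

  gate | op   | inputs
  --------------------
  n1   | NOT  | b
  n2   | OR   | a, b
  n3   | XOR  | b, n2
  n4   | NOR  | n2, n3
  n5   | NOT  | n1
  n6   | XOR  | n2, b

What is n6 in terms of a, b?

n2 = a OR b
n6 = n2 XOR b = (a OR b) XOR b

(a OR b) XOR b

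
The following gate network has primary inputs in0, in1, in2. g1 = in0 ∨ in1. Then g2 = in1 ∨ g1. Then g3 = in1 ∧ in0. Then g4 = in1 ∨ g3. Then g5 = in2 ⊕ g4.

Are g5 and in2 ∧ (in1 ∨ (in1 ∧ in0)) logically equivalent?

g3 = in1 ∧ in0
g4 = in1 ∨ g3 = in1 ∨ (in1 ∧ in0)
g5 = in2 ⊕ g4 = in2 ⊕ (in1 ∨ (in1 ∧ in0))
At in0=0, in1=0, in2=1: circuit gives 1, formula gives 0.

No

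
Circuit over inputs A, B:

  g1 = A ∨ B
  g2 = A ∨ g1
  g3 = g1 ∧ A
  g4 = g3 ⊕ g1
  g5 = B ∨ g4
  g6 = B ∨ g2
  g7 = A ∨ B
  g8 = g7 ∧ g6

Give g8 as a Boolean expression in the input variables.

(A ∨ B) ∧ (B ∨ (A ∨ (A ∨ B)))

g1 = A ∨ B
g2 = A ∨ g1 = A ∨ (A ∨ B)
g6 = B ∨ g2 = B ∨ (A ∨ (A ∨ B))
g7 = A ∨ B
g8 = g7 ∧ g6 = (A ∨ B) ∧ (B ∨ (A ∨ (A ∨ B)))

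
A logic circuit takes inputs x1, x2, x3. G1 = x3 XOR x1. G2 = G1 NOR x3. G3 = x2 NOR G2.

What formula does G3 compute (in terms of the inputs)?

G1 = x3 XOR x1
G2 = G1 NOR x3 = (x3 XOR x1) NOR x3
G3 = x2 NOR G2 = x2 NOR ((x3 XOR x1) NOR x3)

x2 NOR ((x3 XOR x1) NOR x3)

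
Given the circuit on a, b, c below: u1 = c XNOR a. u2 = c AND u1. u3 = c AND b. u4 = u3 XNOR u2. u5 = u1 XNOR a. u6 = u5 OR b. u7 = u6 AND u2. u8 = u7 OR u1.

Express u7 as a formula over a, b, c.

u1 = c XNOR a
u2 = c AND u1 = c AND (c XNOR a)
u5 = u1 XNOR a = (c XNOR a) XNOR a
u6 = u5 OR b = ((c XNOR a) XNOR a) OR b
u7 = u6 AND u2 = (((c XNOR a) XNOR a) OR b) AND (c AND (c XNOR a))

(((c XNOR a) XNOR a) OR b) AND (c AND (c XNOR a))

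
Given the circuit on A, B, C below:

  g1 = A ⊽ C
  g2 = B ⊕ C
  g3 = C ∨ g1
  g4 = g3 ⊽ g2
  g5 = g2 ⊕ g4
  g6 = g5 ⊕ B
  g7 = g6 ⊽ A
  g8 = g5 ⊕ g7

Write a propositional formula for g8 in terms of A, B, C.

g1 = A ⊽ C
g2 = B ⊕ C
g3 = C ∨ g1 = C ∨ (A ⊽ C)
g4 = g3 ⊽ g2 = (C ∨ (A ⊽ C)) ⊽ (B ⊕ C)
g5 = g2 ⊕ g4 = (B ⊕ C) ⊕ ((C ∨ (A ⊽ C)) ⊽ (B ⊕ C))
g6 = g5 ⊕ B = ((B ⊕ C) ⊕ ((C ∨ (A ⊽ C)) ⊽ (B ⊕ C))) ⊕ B
g7 = g6 ⊽ A = (((B ⊕ C) ⊕ ((C ∨ (A ⊽ C)) ⊽ (B ⊕ C))) ⊕ B) ⊽ A
g8 = g5 ⊕ g7 = ((B ⊕ C) ⊕ ((C ∨ (A ⊽ C)) ⊽ (B ⊕ C))) ⊕ ((((B ⊕ C) ⊕ ((C ∨ (A ⊽ C)) ⊽ (B ⊕ C))) ⊕ B) ⊽ A)

((B ⊕ C) ⊕ ((C ∨ (A ⊽ C)) ⊽ (B ⊕ C))) ⊕ ((((B ⊕ C) ⊕ ((C ∨ (A ⊽ C)) ⊽ (B ⊕ C))) ⊕ B) ⊽ A)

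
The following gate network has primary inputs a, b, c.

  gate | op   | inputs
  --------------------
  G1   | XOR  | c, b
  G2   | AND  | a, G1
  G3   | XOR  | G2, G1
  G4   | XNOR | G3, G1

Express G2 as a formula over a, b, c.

G1 = c XOR b
G2 = a AND G1 = a AND (c XOR b)

a AND (c XOR b)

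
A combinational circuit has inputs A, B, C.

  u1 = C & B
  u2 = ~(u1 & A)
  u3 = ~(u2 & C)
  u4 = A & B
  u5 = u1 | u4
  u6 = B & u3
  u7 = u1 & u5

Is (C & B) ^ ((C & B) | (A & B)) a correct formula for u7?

u1 = C & B
u4 = A & B
u5 = u1 | u4 = (C & B) | (A & B)
u7 = u1 & u5 = (C & B) & ((C & B) | (A & B))
At A=0, B=1, C=1: circuit gives 1, formula gives 0.

No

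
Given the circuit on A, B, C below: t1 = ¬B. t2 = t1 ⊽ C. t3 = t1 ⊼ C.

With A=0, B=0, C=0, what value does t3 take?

t1 = ¬0 = 1
t3 = 1 ⊼ 0 = 1

1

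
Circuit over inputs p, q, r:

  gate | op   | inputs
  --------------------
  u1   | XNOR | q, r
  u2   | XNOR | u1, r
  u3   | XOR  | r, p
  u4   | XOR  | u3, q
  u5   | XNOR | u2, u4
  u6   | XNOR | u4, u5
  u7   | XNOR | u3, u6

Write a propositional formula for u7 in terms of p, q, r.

(r XOR p) XNOR (((r XOR p) XOR q) XNOR (((q XNOR r) XNOR r) XNOR ((r XOR p) XOR q)))

u1 = q XNOR r
u2 = u1 XNOR r = (q XNOR r) XNOR r
u3 = r XOR p
u4 = u3 XOR q = (r XOR p) XOR q
u5 = u2 XNOR u4 = ((q XNOR r) XNOR r) XNOR ((r XOR p) XOR q)
u6 = u4 XNOR u5 = ((r XOR p) XOR q) XNOR (((q XNOR r) XNOR r) XNOR ((r XOR p) XOR q))
u7 = u3 XNOR u6 = (r XOR p) XNOR (((r XOR p) XOR q) XNOR (((q XNOR r) XNOR r) XNOR ((r XOR p) XOR q)))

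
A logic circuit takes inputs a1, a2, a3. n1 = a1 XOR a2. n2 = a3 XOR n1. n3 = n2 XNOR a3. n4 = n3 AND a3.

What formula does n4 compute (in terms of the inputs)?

((a3 XOR (a1 XOR a2)) XNOR a3) AND a3

n1 = a1 XOR a2
n2 = a3 XOR n1 = a3 XOR (a1 XOR a2)
n3 = n2 XNOR a3 = (a3 XOR (a1 XOR a2)) XNOR a3
n4 = n3 AND a3 = ((a3 XOR (a1 XOR a2)) XNOR a3) AND a3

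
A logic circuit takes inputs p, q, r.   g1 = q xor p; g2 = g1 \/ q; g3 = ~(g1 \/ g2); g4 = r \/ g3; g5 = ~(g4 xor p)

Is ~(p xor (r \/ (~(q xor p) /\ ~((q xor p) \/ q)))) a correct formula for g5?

Yes

g1 = q xor p
g2 = g1 \/ q = (q xor p) \/ q
g3 = ~(g1 \/ g2) = ~((q xor p) \/ ((q xor p) \/ q))
g4 = r \/ g3 = r \/ (~((q xor p) \/ ((q xor p) \/ q)))
g5 = ~(g4 xor p) = ~((r \/ (~((q xor p) \/ ((q xor p) \/ q)))) xor p)
At p=0, q=0, r=0: circuit gives 0, formula gives 0.
At p=0, q=1, r=0: circuit gives 1, formula gives 1.
Agrees on all 8 inputs.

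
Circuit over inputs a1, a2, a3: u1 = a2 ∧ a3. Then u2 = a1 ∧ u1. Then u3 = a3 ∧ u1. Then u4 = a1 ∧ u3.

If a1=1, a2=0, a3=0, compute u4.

u1 = 0 ∧ 0 = 0
u3 = 0 ∧ 0 = 0
u4 = 1 ∧ 0 = 0

0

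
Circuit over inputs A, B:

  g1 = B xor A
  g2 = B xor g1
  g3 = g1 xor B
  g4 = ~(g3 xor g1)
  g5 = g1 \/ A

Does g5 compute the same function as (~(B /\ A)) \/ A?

g1 = B xor A
g5 = g1 \/ A = (B xor A) \/ A
At A=0, B=0: circuit gives 0, formula gives 1.

No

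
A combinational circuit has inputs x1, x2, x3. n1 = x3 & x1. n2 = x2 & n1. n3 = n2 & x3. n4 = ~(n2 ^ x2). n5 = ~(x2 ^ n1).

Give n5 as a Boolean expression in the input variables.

~(x2 ^ (x3 & x1))

n1 = x3 & x1
n5 = ~(x2 ^ n1) = ~(x2 ^ (x3 & x1))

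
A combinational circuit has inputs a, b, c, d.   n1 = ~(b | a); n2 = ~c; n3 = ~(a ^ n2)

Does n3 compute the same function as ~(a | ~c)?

n2 = ~c
n3 = ~(a ^ n2) = ~(a ^ ~c)
At a=1, b=0, c=0, d=0: circuit gives 1, formula gives 0.

No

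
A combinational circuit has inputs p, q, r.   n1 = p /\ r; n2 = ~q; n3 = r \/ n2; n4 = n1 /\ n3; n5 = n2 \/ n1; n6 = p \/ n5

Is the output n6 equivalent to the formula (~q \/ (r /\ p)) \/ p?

n1 = p /\ r
n2 = ~q
n5 = n2 \/ n1 = ~q \/ (p /\ r)
n6 = p \/ n5 = p \/ (~q \/ (p /\ r))
At p=0, q=1, r=0: circuit gives 0, formula gives 0.
At p=0, q=0, r=0: circuit gives 1, formula gives 1.
Agrees on all 8 inputs.

Yes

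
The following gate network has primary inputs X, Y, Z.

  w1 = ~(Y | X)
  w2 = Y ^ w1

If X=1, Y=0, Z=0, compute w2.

0

w1 = ~(0 | 1) = 0
w2 = 0 ^ 0 = 0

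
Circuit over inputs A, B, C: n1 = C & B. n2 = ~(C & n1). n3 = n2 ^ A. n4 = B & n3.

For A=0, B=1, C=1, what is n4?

0

n1 = 1 & 1 = 1
n2 = ~(1 & 1) = 0
n3 = 0 ^ 0 = 0
n4 = 1 & 0 = 0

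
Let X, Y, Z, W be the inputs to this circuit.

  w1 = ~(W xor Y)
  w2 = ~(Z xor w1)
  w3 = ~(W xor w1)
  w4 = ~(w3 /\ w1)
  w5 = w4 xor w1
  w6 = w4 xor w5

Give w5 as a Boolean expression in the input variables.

w1 = ~(W xor Y)
w3 = ~(W xor w1) = ~(W xor (~(W xor Y)))
w4 = ~(w3 /\ w1) = ~((~(W xor (~(W xor Y)))) /\ (~(W xor Y)))
w5 = w4 xor w1 = (~((~(W xor (~(W xor Y)))) /\ (~(W xor Y)))) xor (~(W xor Y))

(~((~(W xor (~(W xor Y)))) /\ (~(W xor Y)))) xor (~(W xor Y))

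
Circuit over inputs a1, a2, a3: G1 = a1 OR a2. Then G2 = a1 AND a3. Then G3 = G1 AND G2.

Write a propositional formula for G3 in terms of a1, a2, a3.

(a1 OR a2) AND (a1 AND a3)

G1 = a1 OR a2
G2 = a1 AND a3
G3 = G1 AND G2 = (a1 OR a2) AND (a1 AND a3)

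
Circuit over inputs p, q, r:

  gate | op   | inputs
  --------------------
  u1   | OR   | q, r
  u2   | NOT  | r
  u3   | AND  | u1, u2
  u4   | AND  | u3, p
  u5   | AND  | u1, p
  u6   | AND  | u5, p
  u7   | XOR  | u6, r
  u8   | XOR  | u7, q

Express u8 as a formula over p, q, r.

((((q OR r) AND p) AND p) XOR r) XOR q

u1 = q OR r
u5 = u1 AND p = (q OR r) AND p
u6 = u5 AND p = ((q OR r) AND p) AND p
u7 = u6 XOR r = (((q OR r) AND p) AND p) XOR r
u8 = u7 XOR q = ((((q OR r) AND p) AND p) XOR r) XOR q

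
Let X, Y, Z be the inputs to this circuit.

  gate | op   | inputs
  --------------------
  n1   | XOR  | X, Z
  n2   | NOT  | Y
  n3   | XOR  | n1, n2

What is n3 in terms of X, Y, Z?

n1 = X XOR Z
n2 = NOT Y
n3 = n1 XOR n2 = (X XOR Z) XOR NOT Y

(X XOR Z) XOR NOT Y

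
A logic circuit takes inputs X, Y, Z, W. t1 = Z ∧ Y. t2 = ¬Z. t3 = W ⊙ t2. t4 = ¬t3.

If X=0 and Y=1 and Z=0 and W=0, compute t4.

1

t2 = ¬0 = 1
t3 = 0 ⊙ 1 = 0
t4 = ¬0 = 1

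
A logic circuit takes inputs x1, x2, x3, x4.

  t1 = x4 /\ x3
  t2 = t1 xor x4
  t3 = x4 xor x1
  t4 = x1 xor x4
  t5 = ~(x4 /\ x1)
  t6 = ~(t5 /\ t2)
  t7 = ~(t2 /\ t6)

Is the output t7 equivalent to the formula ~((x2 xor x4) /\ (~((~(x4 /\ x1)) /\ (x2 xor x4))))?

No

t1 = x4 /\ x3
t2 = t1 xor x4 = (x4 /\ x3) xor x4
t5 = ~(x4 /\ x1)
t6 = ~(t5 /\ t2) = ~((~(x4 /\ x1)) /\ ((x4 /\ x3) xor x4))
t7 = ~(t2 /\ t6) = ~(((x4 /\ x3) xor x4) /\ (~((~(x4 /\ x1)) /\ ((x4 /\ x3) xor x4))))
At x1=1, x2=0, x3=1, x4=1: circuit gives 1, formula gives 0.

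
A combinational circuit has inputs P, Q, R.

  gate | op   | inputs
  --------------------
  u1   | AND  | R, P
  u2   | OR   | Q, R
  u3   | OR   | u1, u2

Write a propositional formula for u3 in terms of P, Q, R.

u1 = R AND P
u2 = Q OR R
u3 = u1 OR u2 = (R AND P) OR (Q OR R)

(R AND P) OR (Q OR R)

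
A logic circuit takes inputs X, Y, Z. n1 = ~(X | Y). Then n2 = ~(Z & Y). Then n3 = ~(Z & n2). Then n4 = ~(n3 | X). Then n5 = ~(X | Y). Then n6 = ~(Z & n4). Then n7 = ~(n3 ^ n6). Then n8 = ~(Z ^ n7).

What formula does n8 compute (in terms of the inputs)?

n2 = ~(Z & Y)
n3 = ~(Z & n2) = ~(Z & (~(Z & Y)))
n4 = ~(n3 | X) = ~((~(Z & (~(Z & Y)))) | X)
n6 = ~(Z & n4) = ~(Z & (~((~(Z & (~(Z & Y)))) | X)))
n7 = ~(n3 ^ n6) = ~((~(Z & (~(Z & Y)))) ^ (~(Z & (~((~(Z & (~(Z & Y)))) | X)))))
n8 = ~(Z ^ n7) = ~(Z ^ (~((~(Z & (~(Z & Y)))) ^ (~(Z & (~((~(Z & (~(Z & Y)))) | X)))))))

~(Z ^ (~((~(Z & (~(Z & Y)))) ^ (~(Z & (~((~(Z & (~(Z & Y)))) | X)))))))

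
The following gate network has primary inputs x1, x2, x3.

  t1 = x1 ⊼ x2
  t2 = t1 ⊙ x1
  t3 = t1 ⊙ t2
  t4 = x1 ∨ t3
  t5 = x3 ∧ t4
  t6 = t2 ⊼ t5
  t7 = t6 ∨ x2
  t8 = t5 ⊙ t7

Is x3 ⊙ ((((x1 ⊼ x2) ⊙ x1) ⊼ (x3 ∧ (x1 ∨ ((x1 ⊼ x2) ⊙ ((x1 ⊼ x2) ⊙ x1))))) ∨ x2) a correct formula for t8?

No

t1 = x1 ⊼ x2
t2 = t1 ⊙ x1 = (x1 ⊼ x2) ⊙ x1
t3 = t1 ⊙ t2 = (x1 ⊼ x2) ⊙ ((x1 ⊼ x2) ⊙ x1)
t4 = x1 ∨ t3 = x1 ∨ ((x1 ⊼ x2) ⊙ ((x1 ⊼ x2) ⊙ x1))
t5 = x3 ∧ t4 = x3 ∧ (x1 ∨ ((x1 ⊼ x2) ⊙ ((x1 ⊼ x2) ⊙ x1)))
t6 = t2 ⊼ t5 = ((x1 ⊼ x2) ⊙ x1) ⊼ (x3 ∧ (x1 ∨ ((x1 ⊼ x2) ⊙ ((x1 ⊼ x2) ⊙ x1))))
t7 = t6 ∨ x2 = (((x1 ⊼ x2) ⊙ x1) ⊼ (x3 ∧ (x1 ∨ ((x1 ⊼ x2) ⊙ ((x1 ⊼ x2) ⊙ x1))))) ∨ x2
t8 = t5 ⊙ t7 = (x3 ∧ (x1 ∨ ((x1 ⊼ x2) ⊙ ((x1 ⊼ x2) ⊙ x1)))) ⊙ ((((x1 ⊼ x2) ⊙ x1) ⊼ (x3 ∧ (x1 ∨ ((x1 ⊼ x2) ⊙ ((x1 ⊼ x2) ⊙ x1))))) ∨ x2)
At x1=0, x2=0, x3=1: circuit gives 0, formula gives 1.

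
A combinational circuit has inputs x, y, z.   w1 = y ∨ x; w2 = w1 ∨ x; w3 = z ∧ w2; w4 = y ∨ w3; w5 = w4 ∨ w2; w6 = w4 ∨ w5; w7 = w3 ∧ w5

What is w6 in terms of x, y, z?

w1 = y ∨ x
w2 = w1 ∨ x = (y ∨ x) ∨ x
w3 = z ∧ w2 = z ∧ ((y ∨ x) ∨ x)
w4 = y ∨ w3 = y ∨ (z ∧ ((y ∨ x) ∨ x))
w5 = w4 ∨ w2 = (y ∨ (z ∧ ((y ∨ x) ∨ x))) ∨ ((y ∨ x) ∨ x)
w6 = w4 ∨ w5 = (y ∨ (z ∧ ((y ∨ x) ∨ x))) ∨ ((y ∨ (z ∧ ((y ∨ x) ∨ x))) ∨ ((y ∨ x) ∨ x))

(y ∨ (z ∧ ((y ∨ x) ∨ x))) ∨ ((y ∨ (z ∧ ((y ∨ x) ∨ x))) ∨ ((y ∨ x) ∨ x))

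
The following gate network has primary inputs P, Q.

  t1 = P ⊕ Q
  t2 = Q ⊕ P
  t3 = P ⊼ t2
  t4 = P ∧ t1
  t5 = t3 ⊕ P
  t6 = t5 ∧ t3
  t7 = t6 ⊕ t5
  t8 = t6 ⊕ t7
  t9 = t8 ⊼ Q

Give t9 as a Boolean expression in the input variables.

t2 = Q ⊕ P
t3 = P ⊼ t2 = P ⊼ (Q ⊕ P)
t5 = t3 ⊕ P = (P ⊼ (Q ⊕ P)) ⊕ P
t6 = t5 ∧ t3 = ((P ⊼ (Q ⊕ P)) ⊕ P) ∧ (P ⊼ (Q ⊕ P))
t7 = t6 ⊕ t5 = (((P ⊼ (Q ⊕ P)) ⊕ P) ∧ (P ⊼ (Q ⊕ P))) ⊕ ((P ⊼ (Q ⊕ P)) ⊕ P)
t8 = t6 ⊕ t7 = (((P ⊼ (Q ⊕ P)) ⊕ P) ∧ (P ⊼ (Q ⊕ P))) ⊕ ((((P ⊼ (Q ⊕ P)) ⊕ P) ∧ (P ⊼ (Q ⊕ P))) ⊕ ((P ⊼ (Q ⊕ P)) ⊕ P))
t9 = t8 ⊼ Q = ((((P ⊼ (Q ⊕ P)) ⊕ P) ∧ (P ⊼ (Q ⊕ P))) ⊕ ((((P ⊼ (Q ⊕ P)) ⊕ P) ∧ (P ⊼ (Q ⊕ P))) ⊕ ((P ⊼ (Q ⊕ P)) ⊕ P))) ⊼ Q

((((P ⊼ (Q ⊕ P)) ⊕ P) ∧ (P ⊼ (Q ⊕ P))) ⊕ ((((P ⊼ (Q ⊕ P)) ⊕ P) ∧ (P ⊼ (Q ⊕ P))) ⊕ ((P ⊼ (Q ⊕ P)) ⊕ P))) ⊼ Q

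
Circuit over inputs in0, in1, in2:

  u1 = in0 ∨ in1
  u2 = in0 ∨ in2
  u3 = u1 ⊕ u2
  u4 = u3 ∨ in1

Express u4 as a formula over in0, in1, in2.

((in0 ∨ in1) ⊕ (in0 ∨ in2)) ∨ in1

u1 = in0 ∨ in1
u2 = in0 ∨ in2
u3 = u1 ⊕ u2 = (in0 ∨ in1) ⊕ (in0 ∨ in2)
u4 = u3 ∨ in1 = ((in0 ∨ in1) ⊕ (in0 ∨ in2)) ∨ in1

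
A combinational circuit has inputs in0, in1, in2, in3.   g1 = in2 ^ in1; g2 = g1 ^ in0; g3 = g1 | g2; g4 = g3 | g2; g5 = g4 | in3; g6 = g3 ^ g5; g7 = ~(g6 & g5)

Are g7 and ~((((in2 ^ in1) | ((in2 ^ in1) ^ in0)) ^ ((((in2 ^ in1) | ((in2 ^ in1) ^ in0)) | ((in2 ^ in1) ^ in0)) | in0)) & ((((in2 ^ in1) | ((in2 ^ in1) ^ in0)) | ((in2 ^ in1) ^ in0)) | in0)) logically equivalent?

g1 = in2 ^ in1
g2 = g1 ^ in0 = (in2 ^ in1) ^ in0
g3 = g1 | g2 = (in2 ^ in1) | ((in2 ^ in1) ^ in0)
g4 = g3 | g2 = ((in2 ^ in1) | ((in2 ^ in1) ^ in0)) | ((in2 ^ in1) ^ in0)
g5 = g4 | in3 = (((in2 ^ in1) | ((in2 ^ in1) ^ in0)) | ((in2 ^ in1) ^ in0)) | in3
g6 = g3 ^ g5 = ((in2 ^ in1) | ((in2 ^ in1) ^ in0)) ^ ((((in2 ^ in1) | ((in2 ^ in1) ^ in0)) | ((in2 ^ in1) ^ in0)) | in3)
g7 = ~(g6 & g5) = ~((((in2 ^ in1) | ((in2 ^ in1) ^ in0)) ^ ((((in2 ^ in1) | ((in2 ^ in1) ^ in0)) | ((in2 ^ in1) ^ in0)) | in3)) & ((((in2 ^ in1) | ((in2 ^ in1) ^ in0)) | ((in2 ^ in1) ^ in0)) | in3))
At in0=0, in1=0, in2=0, in3=1: circuit gives 0, formula gives 1.

No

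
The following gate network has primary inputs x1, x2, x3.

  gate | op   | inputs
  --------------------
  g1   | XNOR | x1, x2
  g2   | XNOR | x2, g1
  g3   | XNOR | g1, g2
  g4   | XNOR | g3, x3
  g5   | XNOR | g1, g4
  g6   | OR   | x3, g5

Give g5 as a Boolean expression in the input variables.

g1 = x1 XNOR x2
g2 = x2 XNOR g1 = x2 XNOR (x1 XNOR x2)
g3 = g1 XNOR g2 = (x1 XNOR x2) XNOR (x2 XNOR (x1 XNOR x2))
g4 = g3 XNOR x3 = ((x1 XNOR x2) XNOR (x2 XNOR (x1 XNOR x2))) XNOR x3
g5 = g1 XNOR g4 = (x1 XNOR x2) XNOR (((x1 XNOR x2) XNOR (x2 XNOR (x1 XNOR x2))) XNOR x3)

(x1 XNOR x2) XNOR (((x1 XNOR x2) XNOR (x2 XNOR (x1 XNOR x2))) XNOR x3)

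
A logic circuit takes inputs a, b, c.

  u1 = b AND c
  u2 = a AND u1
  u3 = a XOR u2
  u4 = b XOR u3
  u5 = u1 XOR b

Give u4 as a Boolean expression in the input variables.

b XOR (a XOR (a AND (b AND c)))

u1 = b AND c
u2 = a AND u1 = a AND (b AND c)
u3 = a XOR u2 = a XOR (a AND (b AND c))
u4 = b XOR u3 = b XOR (a XOR (a AND (b AND c)))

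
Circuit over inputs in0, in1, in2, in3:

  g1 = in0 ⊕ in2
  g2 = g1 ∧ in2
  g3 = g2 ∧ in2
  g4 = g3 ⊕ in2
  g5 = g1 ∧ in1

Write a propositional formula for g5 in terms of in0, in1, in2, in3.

g1 = in0 ⊕ in2
g5 = g1 ∧ in1 = (in0 ⊕ in2) ∧ in1

(in0 ⊕ in2) ∧ in1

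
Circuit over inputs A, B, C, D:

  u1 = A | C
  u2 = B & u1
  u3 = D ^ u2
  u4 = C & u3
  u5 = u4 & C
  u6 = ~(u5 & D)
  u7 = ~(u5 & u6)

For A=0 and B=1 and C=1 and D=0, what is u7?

0

u1 = 0 | 1 = 1
u2 = 1 & 1 = 1
u3 = 0 ^ 1 = 1
u4 = 1 & 1 = 1
u5 = 1 & 1 = 1
u6 = ~(1 & 0) = 1
u7 = ~(1 & 1) = 0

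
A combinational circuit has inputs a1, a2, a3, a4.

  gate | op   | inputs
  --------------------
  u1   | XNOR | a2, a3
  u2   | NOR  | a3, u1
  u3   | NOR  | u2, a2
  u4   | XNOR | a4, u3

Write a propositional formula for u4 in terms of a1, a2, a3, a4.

a4 XNOR ((a3 NOR (a2 XNOR a3)) NOR a2)

u1 = a2 XNOR a3
u2 = a3 NOR u1 = a3 NOR (a2 XNOR a3)
u3 = u2 NOR a2 = (a3 NOR (a2 XNOR a3)) NOR a2
u4 = a4 XNOR u3 = a4 XNOR ((a3 NOR (a2 XNOR a3)) NOR a2)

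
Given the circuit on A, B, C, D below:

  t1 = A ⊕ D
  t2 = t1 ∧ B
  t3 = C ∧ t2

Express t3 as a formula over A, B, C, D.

C ∧ ((A ⊕ D) ∧ B)

t1 = A ⊕ D
t2 = t1 ∧ B = (A ⊕ D) ∧ B
t3 = C ∧ t2 = C ∧ ((A ⊕ D) ∧ B)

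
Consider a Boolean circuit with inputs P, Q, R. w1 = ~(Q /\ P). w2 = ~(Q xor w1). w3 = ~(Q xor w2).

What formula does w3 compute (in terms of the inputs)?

~(Q xor (~(Q xor (~(Q /\ P)))))

w1 = ~(Q /\ P)
w2 = ~(Q xor w1) = ~(Q xor (~(Q /\ P)))
w3 = ~(Q xor w2) = ~(Q xor (~(Q xor (~(Q /\ P)))))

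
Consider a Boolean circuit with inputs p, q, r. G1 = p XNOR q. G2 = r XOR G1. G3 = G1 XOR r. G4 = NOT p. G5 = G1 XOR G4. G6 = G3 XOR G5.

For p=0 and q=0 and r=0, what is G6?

G1 = 0 XNOR 0 = 1
G3 = 1 XOR 0 = 1
G4 = NOT 0 = 1
G5 = 1 XOR 1 = 0
G6 = 1 XOR 0 = 1

1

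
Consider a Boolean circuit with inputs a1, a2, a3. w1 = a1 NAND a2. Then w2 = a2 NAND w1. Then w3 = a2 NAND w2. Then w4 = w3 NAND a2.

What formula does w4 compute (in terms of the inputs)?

w1 = a1 NAND a2
w2 = a2 NAND w1 = a2 NAND (a1 NAND a2)
w3 = a2 NAND w2 = a2 NAND (a2 NAND (a1 NAND a2))
w4 = w3 NAND a2 = (a2 NAND (a2 NAND (a1 NAND a2))) NAND a2

(a2 NAND (a2 NAND (a1 NAND a2))) NAND a2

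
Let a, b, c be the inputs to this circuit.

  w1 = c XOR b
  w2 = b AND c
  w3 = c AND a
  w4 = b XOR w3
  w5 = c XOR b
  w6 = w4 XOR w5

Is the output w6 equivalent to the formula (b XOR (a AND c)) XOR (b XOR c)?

Yes

w3 = c AND a
w4 = b XOR w3 = b XOR (c AND a)
w5 = c XOR b
w6 = w4 XOR w5 = (b XOR (c AND a)) XOR (c XOR b)
At a=0, b=0, c=0: circuit gives 0, formula gives 0.
At a=0, b=0, c=1: circuit gives 1, formula gives 1.
Agrees on all 8 inputs.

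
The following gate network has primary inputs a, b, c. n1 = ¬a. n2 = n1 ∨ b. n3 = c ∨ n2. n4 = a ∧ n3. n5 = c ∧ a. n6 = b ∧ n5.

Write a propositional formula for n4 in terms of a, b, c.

a ∧ (c ∨ (¬a ∨ b))

n1 = ¬a
n2 = n1 ∨ b = ¬a ∨ b
n3 = c ∨ n2 = c ∨ (¬a ∨ b)
n4 = a ∧ n3 = a ∧ (c ∨ (¬a ∨ b))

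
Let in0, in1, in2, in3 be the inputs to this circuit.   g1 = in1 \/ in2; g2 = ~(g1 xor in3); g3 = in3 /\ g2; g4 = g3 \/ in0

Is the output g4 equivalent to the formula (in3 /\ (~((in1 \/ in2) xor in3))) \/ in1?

No

g1 = in1 \/ in2
g2 = ~(g1 xor in3) = ~((in1 \/ in2) xor in3)
g3 = in3 /\ g2 = in3 /\ (~((in1 \/ in2) xor in3))
g4 = g3 \/ in0 = (in3 /\ (~((in1 \/ in2) xor in3))) \/ in0
At in0=0, in1=1, in2=0, in3=0: circuit gives 0, formula gives 1.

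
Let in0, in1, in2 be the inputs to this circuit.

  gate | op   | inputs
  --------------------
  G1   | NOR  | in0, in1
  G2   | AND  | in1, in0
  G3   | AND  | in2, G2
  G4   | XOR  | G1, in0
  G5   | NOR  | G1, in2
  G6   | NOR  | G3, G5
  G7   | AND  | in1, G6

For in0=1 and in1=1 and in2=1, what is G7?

G1 = 1 NOR 1 = 0
G2 = 1 AND 1 = 1
G3 = 1 AND 1 = 1
G5 = 0 NOR 1 = 0
G6 = 1 NOR 0 = 0
G7 = 1 AND 0 = 0

0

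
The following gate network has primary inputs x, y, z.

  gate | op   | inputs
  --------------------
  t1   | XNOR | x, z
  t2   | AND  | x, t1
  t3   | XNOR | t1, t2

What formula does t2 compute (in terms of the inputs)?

t1 = x XNOR z
t2 = x AND t1 = x AND (x XNOR z)

x AND (x XNOR z)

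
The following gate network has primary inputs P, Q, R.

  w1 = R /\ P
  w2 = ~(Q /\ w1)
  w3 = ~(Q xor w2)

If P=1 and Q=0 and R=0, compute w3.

0

w1 = 0 /\ 1 = 0
w2 = ~(0 /\ 0) = 1
w3 = ~(0 xor 1) = 0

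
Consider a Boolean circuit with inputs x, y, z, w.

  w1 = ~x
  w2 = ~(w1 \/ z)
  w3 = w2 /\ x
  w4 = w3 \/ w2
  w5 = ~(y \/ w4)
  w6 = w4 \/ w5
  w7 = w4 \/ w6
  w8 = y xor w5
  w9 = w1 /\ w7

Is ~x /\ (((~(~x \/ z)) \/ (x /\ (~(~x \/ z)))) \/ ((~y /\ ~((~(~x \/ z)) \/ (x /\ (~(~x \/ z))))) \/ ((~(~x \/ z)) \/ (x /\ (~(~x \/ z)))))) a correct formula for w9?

w1 = ~x
w2 = ~(w1 \/ z) = ~(~x \/ z)
w3 = w2 /\ x = (~(~x \/ z)) /\ x
w4 = w3 \/ w2 = ((~(~x \/ z)) /\ x) \/ (~(~x \/ z))
w5 = ~(y \/ w4) = ~(y \/ (((~(~x \/ z)) /\ x) \/ (~(~x \/ z))))
w6 = w4 \/ w5 = (((~(~x \/ z)) /\ x) \/ (~(~x \/ z))) \/ (~(y \/ (((~(~x \/ z)) /\ x) \/ (~(~x \/ z)))))
w7 = w4 \/ w6 = (((~(~x \/ z)) /\ x) \/ (~(~x \/ z))) \/ ((((~(~x \/ z)) /\ x) \/ (~(~x \/ z))) \/ (~(y \/ (((~(~x \/ z)) /\ x) \/ (~(~x \/ z))))))
w9 = w1 /\ w7 = ~x /\ ((((~(~x \/ z)) /\ x) \/ (~(~x \/ z))) \/ ((((~(~x \/ z)) /\ x) \/ (~(~x \/ z))) \/ (~(y \/ (((~(~x \/ z)) /\ x) \/ (~(~x \/ z)))))))
At x=0, y=1, z=0, w=0: circuit gives 0, formula gives 0.
At x=0, y=0, z=0, w=0: circuit gives 1, formula gives 1.
Agrees on all 16 inputs.

Yes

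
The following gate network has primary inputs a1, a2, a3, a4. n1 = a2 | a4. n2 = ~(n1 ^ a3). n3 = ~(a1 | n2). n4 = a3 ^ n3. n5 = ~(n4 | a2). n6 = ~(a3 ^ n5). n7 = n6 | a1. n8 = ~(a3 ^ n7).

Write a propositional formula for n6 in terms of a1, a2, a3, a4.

~(a3 ^ (~((a3 ^ (~(a1 | (~((a2 | a4) ^ a3))))) | a2)))

n1 = a2 | a4
n2 = ~(n1 ^ a3) = ~((a2 | a4) ^ a3)
n3 = ~(a1 | n2) = ~(a1 | (~((a2 | a4) ^ a3)))
n4 = a3 ^ n3 = a3 ^ (~(a1 | (~((a2 | a4) ^ a3))))
n5 = ~(n4 | a2) = ~((a3 ^ (~(a1 | (~((a2 | a4) ^ a3))))) | a2)
n6 = ~(a3 ^ n5) = ~(a3 ^ (~((a3 ^ (~(a1 | (~((a2 | a4) ^ a3))))) | a2)))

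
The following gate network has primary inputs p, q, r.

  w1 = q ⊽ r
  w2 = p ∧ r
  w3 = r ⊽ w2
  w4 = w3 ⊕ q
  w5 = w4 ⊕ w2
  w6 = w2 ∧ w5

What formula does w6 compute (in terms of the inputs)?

(p ∧ r) ∧ (((r ⊽ (p ∧ r)) ⊕ q) ⊕ (p ∧ r))

w2 = p ∧ r
w3 = r ⊽ w2 = r ⊽ (p ∧ r)
w4 = w3 ⊕ q = (r ⊽ (p ∧ r)) ⊕ q
w5 = w4 ⊕ w2 = ((r ⊽ (p ∧ r)) ⊕ q) ⊕ (p ∧ r)
w6 = w2 ∧ w5 = (p ∧ r) ∧ (((r ⊽ (p ∧ r)) ⊕ q) ⊕ (p ∧ r))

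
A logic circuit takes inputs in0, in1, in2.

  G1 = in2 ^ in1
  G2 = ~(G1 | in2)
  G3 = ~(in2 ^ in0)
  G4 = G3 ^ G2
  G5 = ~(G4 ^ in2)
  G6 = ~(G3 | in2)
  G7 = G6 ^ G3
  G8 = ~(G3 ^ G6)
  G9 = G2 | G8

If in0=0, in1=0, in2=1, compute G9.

G1 = 1 ^ 0 = 1
G2 = ~(1 | 1) = 0
G3 = ~(1 ^ 0) = 0
G6 = ~(0 | 1) = 0
G8 = ~(0 ^ 0) = 1
G9 = 0 | 1 = 1

1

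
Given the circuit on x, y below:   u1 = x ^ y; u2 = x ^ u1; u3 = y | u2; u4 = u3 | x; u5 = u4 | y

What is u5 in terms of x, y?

u1 = x ^ y
u2 = x ^ u1 = x ^ (x ^ y)
u3 = y | u2 = y | (x ^ (x ^ y))
u4 = u3 | x = (y | (x ^ (x ^ y))) | x
u5 = u4 | y = ((y | (x ^ (x ^ y))) | x) | y

((y | (x ^ (x ^ y))) | x) | y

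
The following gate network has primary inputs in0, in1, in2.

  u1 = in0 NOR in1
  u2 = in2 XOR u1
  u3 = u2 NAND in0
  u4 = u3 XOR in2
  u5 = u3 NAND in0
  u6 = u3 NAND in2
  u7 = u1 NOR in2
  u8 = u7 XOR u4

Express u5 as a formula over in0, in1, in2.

((in2 XOR (in0 NOR in1)) NAND in0) NAND in0

u1 = in0 NOR in1
u2 = in2 XOR u1 = in2 XOR (in0 NOR in1)
u3 = u2 NAND in0 = (in2 XOR (in0 NOR in1)) NAND in0
u5 = u3 NAND in0 = ((in2 XOR (in0 NOR in1)) NAND in0) NAND in0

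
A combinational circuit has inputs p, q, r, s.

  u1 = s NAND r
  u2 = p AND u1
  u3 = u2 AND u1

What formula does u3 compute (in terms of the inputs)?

(p AND (s NAND r)) AND (s NAND r)

u1 = s NAND r
u2 = p AND u1 = p AND (s NAND r)
u3 = u2 AND u1 = (p AND (s NAND r)) AND (s NAND r)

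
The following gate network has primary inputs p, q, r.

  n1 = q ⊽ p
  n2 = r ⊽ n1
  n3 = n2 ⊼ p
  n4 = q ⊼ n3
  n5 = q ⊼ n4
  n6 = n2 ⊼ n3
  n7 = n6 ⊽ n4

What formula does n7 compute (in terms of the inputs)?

n1 = q ⊽ p
n2 = r ⊽ n1 = r ⊽ (q ⊽ p)
n3 = n2 ⊼ p = (r ⊽ (q ⊽ p)) ⊼ p
n4 = q ⊼ n3 = q ⊼ ((r ⊽ (q ⊽ p)) ⊼ p)
n6 = n2 ⊼ n3 = (r ⊽ (q ⊽ p)) ⊼ ((r ⊽ (q ⊽ p)) ⊼ p)
n7 = n6 ⊽ n4 = ((r ⊽ (q ⊽ p)) ⊼ ((r ⊽ (q ⊽ p)) ⊼ p)) ⊽ (q ⊼ ((r ⊽ (q ⊽ p)) ⊼ p))

((r ⊽ (q ⊽ p)) ⊼ ((r ⊽ (q ⊽ p)) ⊼ p)) ⊽ (q ⊼ ((r ⊽ (q ⊽ p)) ⊼ p))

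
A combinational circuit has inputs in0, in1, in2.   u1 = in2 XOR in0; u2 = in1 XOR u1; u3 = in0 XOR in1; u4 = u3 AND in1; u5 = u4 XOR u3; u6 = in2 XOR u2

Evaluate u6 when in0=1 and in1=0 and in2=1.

1

u1 = 1 XOR 1 = 0
u2 = 0 XOR 0 = 0
u6 = 1 XOR 0 = 1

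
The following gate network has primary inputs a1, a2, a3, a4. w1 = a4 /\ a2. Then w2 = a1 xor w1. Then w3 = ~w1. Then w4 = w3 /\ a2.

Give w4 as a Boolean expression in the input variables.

~(a4 /\ a2) /\ a2

w1 = a4 /\ a2
w3 = ~w1 = ~(a4 /\ a2)
w4 = w3 /\ a2 = ~(a4 /\ a2) /\ a2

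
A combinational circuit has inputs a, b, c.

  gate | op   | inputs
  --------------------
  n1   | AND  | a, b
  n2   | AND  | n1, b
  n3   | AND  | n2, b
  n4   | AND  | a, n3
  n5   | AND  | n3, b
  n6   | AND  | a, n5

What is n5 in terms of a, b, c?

n1 = a AND b
n2 = n1 AND b = (a AND b) AND b
n3 = n2 AND b = ((a AND b) AND b) AND b
n5 = n3 AND b = (((a AND b) AND b) AND b) AND b

(((a AND b) AND b) AND b) AND b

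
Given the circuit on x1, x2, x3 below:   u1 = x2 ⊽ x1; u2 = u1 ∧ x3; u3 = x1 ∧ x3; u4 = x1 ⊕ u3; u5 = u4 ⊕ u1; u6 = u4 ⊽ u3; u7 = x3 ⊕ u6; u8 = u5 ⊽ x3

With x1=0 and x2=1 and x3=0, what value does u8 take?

u1 = 1 ⊽ 0 = 0
u3 = 0 ∧ 0 = 0
u4 = 0 ⊕ 0 = 0
u5 = 0 ⊕ 0 = 0
u8 = 0 ⊽ 0 = 1

1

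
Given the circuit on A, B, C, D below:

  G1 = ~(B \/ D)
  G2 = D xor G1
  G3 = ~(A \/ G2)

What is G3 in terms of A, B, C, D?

~(A \/ (D xor (~(B \/ D))))

G1 = ~(B \/ D)
G2 = D xor G1 = D xor (~(B \/ D))
G3 = ~(A \/ G2) = ~(A \/ (D xor (~(B \/ D))))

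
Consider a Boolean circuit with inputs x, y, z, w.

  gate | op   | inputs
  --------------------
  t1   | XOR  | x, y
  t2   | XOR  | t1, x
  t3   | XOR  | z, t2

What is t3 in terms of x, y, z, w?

t1 = x XOR y
t2 = t1 XOR x = (x XOR y) XOR x
t3 = z XOR t2 = z XOR ((x XOR y) XOR x)

z XOR ((x XOR y) XOR x)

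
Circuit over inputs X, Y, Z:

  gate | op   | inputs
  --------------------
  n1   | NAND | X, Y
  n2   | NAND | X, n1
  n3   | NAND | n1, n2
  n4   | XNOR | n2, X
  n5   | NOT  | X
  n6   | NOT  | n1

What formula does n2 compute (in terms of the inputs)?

X NAND (X NAND Y)

n1 = X NAND Y
n2 = X NAND n1 = X NAND (X NAND Y)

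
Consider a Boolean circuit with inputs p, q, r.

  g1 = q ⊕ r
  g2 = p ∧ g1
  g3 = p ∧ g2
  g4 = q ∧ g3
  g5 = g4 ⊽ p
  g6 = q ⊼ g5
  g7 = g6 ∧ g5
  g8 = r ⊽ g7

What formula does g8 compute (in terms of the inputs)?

r ⊽ ((q ⊼ ((q ∧ (p ∧ (p ∧ (q ⊕ r)))) ⊽ p)) ∧ ((q ∧ (p ∧ (p ∧ (q ⊕ r)))) ⊽ p))

g1 = q ⊕ r
g2 = p ∧ g1 = p ∧ (q ⊕ r)
g3 = p ∧ g2 = p ∧ (p ∧ (q ⊕ r))
g4 = q ∧ g3 = q ∧ (p ∧ (p ∧ (q ⊕ r)))
g5 = g4 ⊽ p = (q ∧ (p ∧ (p ∧ (q ⊕ r)))) ⊽ p
g6 = q ⊼ g5 = q ⊼ ((q ∧ (p ∧ (p ∧ (q ⊕ r)))) ⊽ p)
g7 = g6 ∧ g5 = (q ⊼ ((q ∧ (p ∧ (p ∧ (q ⊕ r)))) ⊽ p)) ∧ ((q ∧ (p ∧ (p ∧ (q ⊕ r)))) ⊽ p)
g8 = r ⊽ g7 = r ⊽ ((q ⊼ ((q ∧ (p ∧ (p ∧ (q ⊕ r)))) ⊽ p)) ∧ ((q ∧ (p ∧ (p ∧ (q ⊕ r)))) ⊽ p))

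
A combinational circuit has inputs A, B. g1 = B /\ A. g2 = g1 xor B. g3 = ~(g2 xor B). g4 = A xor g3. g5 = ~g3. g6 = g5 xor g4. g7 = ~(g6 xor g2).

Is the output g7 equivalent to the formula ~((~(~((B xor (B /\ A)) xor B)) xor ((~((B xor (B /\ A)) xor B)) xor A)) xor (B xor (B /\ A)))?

g1 = B /\ A
g2 = g1 xor B = (B /\ A) xor B
g3 = ~(g2 xor B) = ~(((B /\ A) xor B) xor B)
g4 = A xor g3 = A xor (~(((B /\ A) xor B) xor B))
g5 = ~g3 = ~(~(((B /\ A) xor B) xor B))
g6 = g5 xor g4 = ~(~(((B /\ A) xor B) xor B)) xor (A xor (~(((B /\ A) xor B) xor B)))
g7 = ~(g6 xor g2) = ~((~(~(((B /\ A) xor B) xor B)) xor (A xor (~(((B /\ A) xor B) xor B)))) xor ((B /\ A) xor B))
At A=0, B=0: circuit gives 0, formula gives 0.
At A=0, B=1: circuit gives 1, formula gives 1.
Agrees on all 4 inputs.

Yes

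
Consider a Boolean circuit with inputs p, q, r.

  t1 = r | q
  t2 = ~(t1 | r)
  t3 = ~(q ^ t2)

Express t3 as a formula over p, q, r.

t1 = r | q
t2 = ~(t1 | r) = ~((r | q) | r)
t3 = ~(q ^ t2) = ~(q ^ (~((r | q) | r)))

~(q ^ (~((r | q) | r)))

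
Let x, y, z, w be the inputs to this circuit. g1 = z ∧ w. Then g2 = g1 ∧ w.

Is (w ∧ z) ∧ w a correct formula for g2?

Yes

g1 = z ∧ w
g2 = g1 ∧ w = (z ∧ w) ∧ w
At x=0, y=0, z=0, w=0: circuit gives 0, formula gives 0.
At x=0, y=0, z=1, w=1: circuit gives 1, formula gives 1.
Agrees on all 16 inputs.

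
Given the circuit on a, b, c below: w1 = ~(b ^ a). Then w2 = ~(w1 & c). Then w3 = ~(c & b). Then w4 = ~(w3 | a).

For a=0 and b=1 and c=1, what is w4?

1

w3 = ~(1 & 1) = 0
w4 = ~(0 | 0) = 1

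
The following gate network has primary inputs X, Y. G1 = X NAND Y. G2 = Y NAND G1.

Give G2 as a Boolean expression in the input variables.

G1 = X NAND Y
G2 = Y NAND G1 = Y NAND (X NAND Y)

Y NAND (X NAND Y)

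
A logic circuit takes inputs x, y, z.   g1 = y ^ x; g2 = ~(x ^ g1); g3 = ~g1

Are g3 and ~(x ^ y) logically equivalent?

Yes

g1 = y ^ x
g3 = ~g1 = ~(y ^ x)
At x=0, y=1, z=0: circuit gives 0, formula gives 0.
At x=0, y=0, z=0: circuit gives 1, formula gives 1.
Agrees on all 8 inputs.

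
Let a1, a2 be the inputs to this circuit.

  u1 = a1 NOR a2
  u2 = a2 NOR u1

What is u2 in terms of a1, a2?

a2 NOR (a1 NOR a2)

u1 = a1 NOR a2
u2 = a2 NOR u1 = a2 NOR (a1 NOR a2)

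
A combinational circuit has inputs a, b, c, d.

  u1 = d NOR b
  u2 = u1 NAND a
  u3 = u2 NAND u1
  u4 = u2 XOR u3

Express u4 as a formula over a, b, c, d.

u1 = d NOR b
u2 = u1 NAND a = (d NOR b) NAND a
u3 = u2 NAND u1 = ((d NOR b) NAND a) NAND (d NOR b)
u4 = u2 XOR u3 = ((d NOR b) NAND a) XOR (((d NOR b) NAND a) NAND (d NOR b))

((d NOR b) NAND a) XOR (((d NOR b) NAND a) NAND (d NOR b))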